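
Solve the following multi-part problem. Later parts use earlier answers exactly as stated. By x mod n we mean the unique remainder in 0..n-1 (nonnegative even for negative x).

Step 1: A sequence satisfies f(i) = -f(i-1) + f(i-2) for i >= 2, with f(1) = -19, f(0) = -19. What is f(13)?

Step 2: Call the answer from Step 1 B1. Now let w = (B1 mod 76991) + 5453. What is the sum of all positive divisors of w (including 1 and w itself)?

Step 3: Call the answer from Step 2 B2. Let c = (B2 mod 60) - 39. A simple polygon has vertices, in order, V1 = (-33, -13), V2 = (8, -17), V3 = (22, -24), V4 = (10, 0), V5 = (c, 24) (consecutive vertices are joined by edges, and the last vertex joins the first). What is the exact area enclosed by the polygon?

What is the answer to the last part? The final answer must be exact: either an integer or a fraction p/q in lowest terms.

Step 1: f(2) = -1*(-19) + 1*(-19) = 0; iterating: f(2)=0, f(3)=-19, f(4)=19, f(5)=-38, f(6)=57, f(7)=-95, f(8)=152, f(9)=-247, f(10)=399, f(11)=-646, f(12)=1045, f(13)=-1691; answer -1691
Step 2: B1 = -1691; w = 80753; 80753 = 23 * 3511; sigma = (1 + 23) * (1 + 3511) = 24 * 3512 = 84288; answer 84288
Step 3: B2 = 84288; c = 9; cross terms: (-33*-17 - 8*-13)=665, (8*-24 - 22*-17)=182, (22*0 - 10*-24)=240, (10*24 - 9*0)=240, (9*-13 - -33*24)=675; twice the area = |2002| = 2002; area = 1001; answer 1001

1001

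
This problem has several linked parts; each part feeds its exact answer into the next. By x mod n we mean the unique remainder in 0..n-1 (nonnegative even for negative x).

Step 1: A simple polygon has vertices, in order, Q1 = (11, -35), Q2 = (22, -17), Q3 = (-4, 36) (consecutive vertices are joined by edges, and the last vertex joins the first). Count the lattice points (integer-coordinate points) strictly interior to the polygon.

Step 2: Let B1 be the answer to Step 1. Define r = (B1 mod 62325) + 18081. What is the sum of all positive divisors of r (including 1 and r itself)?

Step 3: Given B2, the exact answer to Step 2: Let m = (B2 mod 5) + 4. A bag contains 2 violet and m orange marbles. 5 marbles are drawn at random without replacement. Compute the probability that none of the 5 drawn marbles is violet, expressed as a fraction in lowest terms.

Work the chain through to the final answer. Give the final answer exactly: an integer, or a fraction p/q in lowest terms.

Step 1: cross terms: (11*-17 - 22*-35)=583, (22*36 - -4*-17)=724, (-4*-35 - 11*36)=-256; twice the area = |1051| = 1051; area = 1051/2; boundary points = 1 + 1 + 1 = 3; strictly interior points = area - boundary/2 + 1 = 525; answer 525
Step 2: B1 = 525; r = 18606; 18606 = 2 * 3 * 7 * 443; sigma = (1 + 2) * (1 + 3) * (1 + 7) * (1 + 443) = 3 * 4 * 8 * 444 = 42624; answer 42624
Step 3: B2 = 42624; m = 8; total draws C(10,5) = 252; favorable C(8,5) = 56; P = 2/9; answer 2/9

2/9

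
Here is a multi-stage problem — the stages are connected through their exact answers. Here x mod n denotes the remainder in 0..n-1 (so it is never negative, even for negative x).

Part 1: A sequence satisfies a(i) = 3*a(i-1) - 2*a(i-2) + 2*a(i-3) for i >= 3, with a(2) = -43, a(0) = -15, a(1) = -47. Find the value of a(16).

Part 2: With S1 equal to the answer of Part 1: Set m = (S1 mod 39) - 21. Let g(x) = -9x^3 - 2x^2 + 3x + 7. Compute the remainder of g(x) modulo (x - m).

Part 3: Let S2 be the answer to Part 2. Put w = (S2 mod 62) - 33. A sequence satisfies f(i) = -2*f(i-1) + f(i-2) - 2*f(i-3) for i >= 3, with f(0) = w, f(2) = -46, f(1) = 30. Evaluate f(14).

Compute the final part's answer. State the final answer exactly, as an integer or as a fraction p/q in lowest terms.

-7869486

Part 1: a(3) = 3*(-43) - 2*(-47) + 2*(-15) = -65; iterating: a(3)=-65, a(4)=-203, a(5)=-565, a(6)=-1419, a(7)=-3533, a(8)=-8891, a(9)=-22445, a(10)=-56619, a(11)=-142749, a(12)=-359899, a(13)=-907437, a(14)=-2288011, a(15)=-5768957, a(16)=-14545723; answer -14545723
Part 2: S1 = -14545723; m = 8; remainder = value at the root: -9*(8)^3 - 2*(8)^2 + 3*(8)^1 + 7 = (-4608) + (-128) + (24) + (7) = -4705; answer -4705
Part 3: S2 = -4705; w = -26; f(3) = -2*(-46) + 1*(30) - 2*(-26) = 174; iterating: f(3)=174, f(4)=-454, f(5)=1174, f(6)=-3150, f(7)=8382, f(8)=-22262, f(9)=59206, f(10)=-157438, f(11)=418606, f(12)=-1113062, f(13)=2959606, f(14)=-7869486; answer -7869486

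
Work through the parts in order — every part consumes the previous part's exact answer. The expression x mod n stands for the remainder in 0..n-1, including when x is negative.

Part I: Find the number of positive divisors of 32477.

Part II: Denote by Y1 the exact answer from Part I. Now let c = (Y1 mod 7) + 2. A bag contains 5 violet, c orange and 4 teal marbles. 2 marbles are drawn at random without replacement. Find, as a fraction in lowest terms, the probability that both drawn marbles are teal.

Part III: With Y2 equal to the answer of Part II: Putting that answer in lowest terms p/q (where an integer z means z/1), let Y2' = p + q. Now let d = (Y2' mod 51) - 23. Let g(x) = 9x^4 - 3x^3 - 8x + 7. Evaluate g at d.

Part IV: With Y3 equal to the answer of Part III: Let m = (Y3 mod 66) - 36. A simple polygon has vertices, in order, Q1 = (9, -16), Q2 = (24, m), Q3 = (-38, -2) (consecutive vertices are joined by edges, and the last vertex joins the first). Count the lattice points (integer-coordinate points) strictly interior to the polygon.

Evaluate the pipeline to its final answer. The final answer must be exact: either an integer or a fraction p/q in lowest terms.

Part I: 32477 = 47 * 691; number of divisors = (1+1) * (1+1) = 4; answer 4
Part II: Y1 = 4; c = 6; total draws C(15,2) = 105; favorable C(4,2) = 6; P = 2/35; answer 2/35
Part III: Y2 = 2/35; threaded value p + q = 37; d = 14; 9*(14)^4 - 3*(14)^3 - 8*(14)^1 + 7 = (345744) + (-8232) + (-112) + (7) = 337407; answer 337407
Part IV: Y3 = 337407; m = -21; cross terms: (9*-21 - 24*-16)=195, (24*-2 - -38*-21)=-846, (-38*-16 - 9*-2)=626; twice the area = |-25| = 25; area = 25/2; boundary points = 5 + 1 + 1 = 7; strictly interior points = area - boundary/2 + 1 = 10; answer 10

10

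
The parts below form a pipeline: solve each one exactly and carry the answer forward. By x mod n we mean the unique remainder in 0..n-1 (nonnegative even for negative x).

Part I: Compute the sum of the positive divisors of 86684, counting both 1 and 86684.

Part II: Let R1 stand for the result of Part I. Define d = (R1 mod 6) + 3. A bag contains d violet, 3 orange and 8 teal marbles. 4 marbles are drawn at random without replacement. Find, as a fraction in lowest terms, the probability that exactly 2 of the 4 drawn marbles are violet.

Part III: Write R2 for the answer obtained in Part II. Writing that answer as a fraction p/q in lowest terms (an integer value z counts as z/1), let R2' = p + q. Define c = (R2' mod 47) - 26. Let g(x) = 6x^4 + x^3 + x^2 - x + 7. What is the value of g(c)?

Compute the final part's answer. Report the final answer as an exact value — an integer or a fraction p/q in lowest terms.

Part I: 86684 = 2^2 * 13 * 1667; sigma = (1 + 2 + 4) * (1 + 13) * (1 + 1667) = 7 * 14 * 1668 = 163464; answer 163464
Part II: R1 = 163464; d = 3; total draws C(14,4) = 1001; favorable C(3,2)*C(11,2) = 165; P = 15/91; answer 15/91
Part III: R2 = 15/91; threaded value p + q = 106; c = -14; 6*(-14)^4 + 1*(-14)^3 + 1*(-14)^2 - 1*(-14)^1 + 7 = (230496) + (-2744) + (196) + (14) + (7) = 227969; answer 227969

227969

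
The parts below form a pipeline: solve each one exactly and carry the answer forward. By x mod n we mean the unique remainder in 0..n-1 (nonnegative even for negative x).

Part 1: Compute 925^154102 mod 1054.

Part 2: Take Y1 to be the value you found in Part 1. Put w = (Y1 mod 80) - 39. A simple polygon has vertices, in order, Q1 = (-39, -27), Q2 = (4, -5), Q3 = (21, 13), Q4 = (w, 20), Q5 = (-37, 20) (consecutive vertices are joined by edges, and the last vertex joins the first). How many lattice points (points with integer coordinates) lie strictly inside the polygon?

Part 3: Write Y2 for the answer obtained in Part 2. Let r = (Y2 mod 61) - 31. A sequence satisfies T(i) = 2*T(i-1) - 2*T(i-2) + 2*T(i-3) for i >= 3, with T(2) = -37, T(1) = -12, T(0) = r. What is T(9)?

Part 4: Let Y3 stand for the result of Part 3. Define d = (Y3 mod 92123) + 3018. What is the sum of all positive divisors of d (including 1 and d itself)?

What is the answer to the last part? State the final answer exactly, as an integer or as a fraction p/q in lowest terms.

95116

Part 1: squarings mod 1054: 925^1=925, 925^2=831, 925^4=191, 925^8=645, 925^16=749, 925^32=273, 925^64=749, 925^128=273, 925^256=749, 925^512=273, 925^1024=749, 925^2048=273, 925^4096=749, 925^8192=273, 925^16384=749, 925^32768=273, 925^65536=749, 925^131072=273; 925^154102 = 925^2 * 925^4 * 925^16 * 925^32 * 925^64 * 925^128 * 925^256 * 925^2048 * 925^4096 * 925^16384 * 925^131072 = 315 (mod 1054); answer 315
Part 2: Y1 = 315; w = 36; cross terms: (-39*-5 - 4*-27)=303, (4*13 - 21*-5)=157, (21*20 - 36*13)=-48, (36*20 - -37*20)=1460, (-37*-27 - -39*20)=1779; twice the area = |3651| = 3651; area = 3651/2; boundary points = 1 + 1 + 1 + 73 + 1 = 77; strictly interior points = area - boundary/2 + 1 = 1788; answer 1788
Part 3: Y2 = 1788; r = -12; T(3) = 2*(-37) - 2*(-12) + 2*(-12) = -74; iterating: T(3)=-74, T(4)=-98, T(5)=-122, T(6)=-196, T(7)=-344, T(8)=-540, T(9)=-784; answer -784
Part 4: Y3 = -784; d = 94357; 94357 = 157 * 601; sigma = (1 + 157) * (1 + 601) = 158 * 602 = 95116; answer 95116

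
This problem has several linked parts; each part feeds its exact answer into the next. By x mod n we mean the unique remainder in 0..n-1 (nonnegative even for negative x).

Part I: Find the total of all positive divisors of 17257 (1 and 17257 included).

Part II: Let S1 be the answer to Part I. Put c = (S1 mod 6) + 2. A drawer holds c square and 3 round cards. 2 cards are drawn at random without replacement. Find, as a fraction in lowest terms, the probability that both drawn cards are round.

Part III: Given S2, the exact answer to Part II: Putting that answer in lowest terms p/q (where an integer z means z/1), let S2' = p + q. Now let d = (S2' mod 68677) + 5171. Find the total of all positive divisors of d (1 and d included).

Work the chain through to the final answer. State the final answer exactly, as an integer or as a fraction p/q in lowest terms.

Part I: 17257 is prime, so its only divisors are 1 and 17257; sigma = 1 + 17257 = 17258; answer 17258
Part II: S1 = 17258; c = 4; total draws C(7,2) = 21; favorable C(3,2) = 3; P = 1/7; answer 1/7
Part III: S2 = 1/7; threaded value p + q = 8; d = 5179; 5179 is prime, so its only divisors are 1 and 5179; sigma = 1 + 5179 = 5180; answer 5180

5180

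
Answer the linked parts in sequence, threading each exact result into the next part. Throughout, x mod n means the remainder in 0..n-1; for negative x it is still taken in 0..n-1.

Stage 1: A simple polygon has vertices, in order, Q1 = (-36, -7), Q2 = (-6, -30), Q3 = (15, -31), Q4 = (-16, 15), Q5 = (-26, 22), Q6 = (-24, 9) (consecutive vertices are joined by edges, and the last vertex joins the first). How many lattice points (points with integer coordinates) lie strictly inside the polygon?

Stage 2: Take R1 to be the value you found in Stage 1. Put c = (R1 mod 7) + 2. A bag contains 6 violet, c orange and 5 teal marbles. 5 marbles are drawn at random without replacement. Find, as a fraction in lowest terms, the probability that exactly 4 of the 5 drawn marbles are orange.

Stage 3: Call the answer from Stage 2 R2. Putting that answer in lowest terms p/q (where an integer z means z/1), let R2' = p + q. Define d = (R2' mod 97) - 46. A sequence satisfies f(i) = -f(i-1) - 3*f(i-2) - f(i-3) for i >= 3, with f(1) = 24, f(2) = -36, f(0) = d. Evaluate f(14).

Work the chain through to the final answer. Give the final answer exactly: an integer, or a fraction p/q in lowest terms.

Stage 1: cross terms: (-36*-30 - -6*-7)=1038, (-6*-31 - 15*-30)=636, (15*15 - -16*-31)=-271, (-16*22 - -26*15)=38, (-26*9 - -24*22)=294, (-24*-7 - -36*9)=492; twice the area = |2227| = 2227; area = 2227/2; boundary points = 1 + 1 + 1 + 1 + 1 + 4 = 9; strictly interior points = area - boundary/2 + 1 = 1110; answer 1110
Stage 2: R1 = 1110; c = 6; total draws C(17,5) = 6188; favorable C(6,4)*C(11,1) = 165; P = 165/6188; answer 165/6188
Stage 3: R2 = 165/6188; threaded value p + q = 6353; d = 2; f(3) = -1*(-36) - 3*(24) - 1*(2) = -38; iterating: f(3)=-38, f(4)=122, f(5)=28, f(6)=-356, f(7)=150, f(8)=890, f(9)=-984, f(10)=-1836, f(11)=3898, f(12)=2594, f(13)=-12452, f(14)=772; answer 772

772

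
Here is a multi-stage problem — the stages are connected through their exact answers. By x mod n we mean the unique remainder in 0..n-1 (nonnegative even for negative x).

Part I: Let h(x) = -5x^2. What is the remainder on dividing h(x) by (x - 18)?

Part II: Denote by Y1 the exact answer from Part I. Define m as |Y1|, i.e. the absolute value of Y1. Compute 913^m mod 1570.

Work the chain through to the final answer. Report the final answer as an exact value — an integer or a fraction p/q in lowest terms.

801

Part I: remainder = value at the root: -5*(18)^2 = (-1620) = -1620; answer -1620
Part II: Y1 = -1620; m = 1620; squarings mod 1570: 913^1=913, 913^2=1469, 913^4=781, 913^8=801, 913^16=1041, 913^32=381, 913^64=721, 913^128=171, 913^256=981, 913^512=1521, 913^1024=831; 913^1620 = 913^4 * 913^16 * 913^64 * 913^512 * 913^1024 = 801 (mod 1570); answer 801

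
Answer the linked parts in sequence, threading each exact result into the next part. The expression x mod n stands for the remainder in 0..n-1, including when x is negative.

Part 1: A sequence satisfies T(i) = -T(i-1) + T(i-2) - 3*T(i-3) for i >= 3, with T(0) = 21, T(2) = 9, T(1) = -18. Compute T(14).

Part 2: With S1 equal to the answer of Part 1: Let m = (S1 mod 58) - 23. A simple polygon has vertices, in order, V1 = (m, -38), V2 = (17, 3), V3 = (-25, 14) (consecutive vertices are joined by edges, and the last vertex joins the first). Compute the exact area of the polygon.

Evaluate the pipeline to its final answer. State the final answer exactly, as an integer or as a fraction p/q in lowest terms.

1645/2

Part 1: T(3) = -1*(9) + 1*(-18) - 3*(21) = -90; iterating: T(3)=-90, T(4)=153, T(5)=-270, T(6)=693, T(7)=-1422, T(8)=2925, T(9)=-6426, T(10)=13617, T(11)=-28818, T(12)=61713, T(13)=-131382, T(14)=279549; answer 279549
Part 2: S1 = 279549; m = 24; cross terms: (24*3 - 17*-38)=718, (17*14 - -25*3)=313, (-25*-38 - 24*14)=614; twice the area = |1645| = 1645; area = 1645/2; answer 1645/2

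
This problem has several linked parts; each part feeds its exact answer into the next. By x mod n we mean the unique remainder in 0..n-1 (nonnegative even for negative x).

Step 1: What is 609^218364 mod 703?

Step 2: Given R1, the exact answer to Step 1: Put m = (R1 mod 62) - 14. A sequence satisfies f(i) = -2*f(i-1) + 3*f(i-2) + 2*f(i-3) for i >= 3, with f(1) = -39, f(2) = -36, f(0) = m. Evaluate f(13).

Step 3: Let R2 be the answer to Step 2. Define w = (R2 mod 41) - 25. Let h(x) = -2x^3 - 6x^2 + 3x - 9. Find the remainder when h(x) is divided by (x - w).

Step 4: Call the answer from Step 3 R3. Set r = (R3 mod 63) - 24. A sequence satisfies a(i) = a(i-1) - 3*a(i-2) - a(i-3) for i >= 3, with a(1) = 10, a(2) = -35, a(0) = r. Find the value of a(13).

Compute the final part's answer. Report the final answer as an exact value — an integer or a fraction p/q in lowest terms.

-32816

Step 1: squarings mod 703: 609^1=609, 609^2=400, 609^4=419, 609^8=514, 609^16=571, 609^32=552, 609^64=305, 609^128=229, 609^256=419, 609^512=514, 609^1024=571, 609^2048=552, 609^4096=305, 609^8192=229, 609^16384=419, 609^32768=514, 609^65536=571, 609^131072=552; 609^218364 = 609^4 * 609^8 * 609^16 * 609^32 * 609^64 * 609^128 * 609^1024 * 609^4096 * 609^16384 * 609^65536 * 609^131072 = 343 (mod 703); answer 343
Step 2: R1 = 343; m = 19; f(3) = -2*(-36) + 3*(-39) + 2*(19) = -7; iterating: f(3)=-7, f(4)=-172, f(5)=251, f(6)=-1032, f(7)=2473, f(8)=-7540, f(9)=20435, f(10)=-58544, f(11)=163313, f(12)=-461388, f(13)=1295627; answer 1295627
Step 3: R2 = 1295627; w = 2; remainder = value at the root: -2*(2)^3 - 6*(2)^2 + 3*(2)^1 - 9 = (-16) + (-24) + (6) + (-9) = -43; answer -43
Step 4: R3 = -43; r = -4; a(3) = 1*(-35) - 3*(10) - 1*(-4) = -61; iterating: a(3)=-61, a(4)=34, a(5)=252, a(6)=211, a(7)=-579, a(8)=-1464, a(9)=62, a(10)=5033, a(11)=6311, a(12)=-8850, a(13)=-32816; answer -32816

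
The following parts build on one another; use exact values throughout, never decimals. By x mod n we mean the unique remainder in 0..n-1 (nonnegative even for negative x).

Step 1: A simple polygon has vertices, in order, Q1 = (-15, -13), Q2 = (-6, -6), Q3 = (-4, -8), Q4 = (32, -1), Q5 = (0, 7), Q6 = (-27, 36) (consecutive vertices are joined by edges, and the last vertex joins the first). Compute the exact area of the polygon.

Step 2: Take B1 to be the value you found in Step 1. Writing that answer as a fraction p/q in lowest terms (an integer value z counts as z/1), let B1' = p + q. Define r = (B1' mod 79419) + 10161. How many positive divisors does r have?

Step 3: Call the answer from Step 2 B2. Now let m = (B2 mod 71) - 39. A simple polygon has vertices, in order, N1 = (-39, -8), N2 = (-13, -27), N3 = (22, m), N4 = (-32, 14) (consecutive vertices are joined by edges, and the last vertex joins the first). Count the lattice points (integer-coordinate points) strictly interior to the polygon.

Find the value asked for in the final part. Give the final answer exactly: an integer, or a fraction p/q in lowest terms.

1256

Step 1: cross terms: (-15*-6 - -6*-13)=12, (-6*-8 - -4*-6)=24, (-4*-1 - 32*-8)=260, (32*7 - 0*-1)=224, (0*36 - -27*7)=189, (-27*-13 - -15*36)=891; twice the area = |1600| = 1600; area = 800; answer 800
Step 2: B1 = 800; threaded value p + q = 801; r = 10962; 10962 = 2 * 3^3 * 7 * 29; number of divisors = (1+1) * (3+1) * (1+1) * (1+1) = 32; answer 32
Step 3: B2 = 32; m = -7; cross terms: (-39*-27 - -13*-8)=949, (-13*-7 - 22*-27)=685, (22*14 - -32*-7)=84, (-32*-8 - -39*14)=802; twice the area = |2520| = 2520; area = 1260; boundary points = 1 + 5 + 3 + 1 = 10; strictly interior points = area - boundary/2 + 1 = 1256; answer 1256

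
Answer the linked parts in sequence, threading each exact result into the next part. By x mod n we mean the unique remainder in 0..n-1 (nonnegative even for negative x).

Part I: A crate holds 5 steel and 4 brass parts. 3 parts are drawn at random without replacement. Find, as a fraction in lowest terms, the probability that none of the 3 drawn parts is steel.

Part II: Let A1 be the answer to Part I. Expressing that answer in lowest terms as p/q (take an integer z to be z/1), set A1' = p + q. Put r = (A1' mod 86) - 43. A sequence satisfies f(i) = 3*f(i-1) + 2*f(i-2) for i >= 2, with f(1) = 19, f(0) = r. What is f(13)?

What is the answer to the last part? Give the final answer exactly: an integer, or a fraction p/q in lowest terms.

25933771

Part I: total draws C(9,3) = 84; favorable C(4,3) = 4; P = 1/21; answer 1/21
Part II: A1 = 1/21; threaded value p + q = 22; r = -21; f(2) = 3*(19) + 2*(-21) = 15; iterating: f(2)=15, f(3)=83, f(4)=279, f(5)=1003, f(6)=3567, f(7)=12707, f(8)=45255, f(9)=161179, f(10)=574047, f(11)=2044499, f(12)=7281591, f(13)=25933771; answer 25933771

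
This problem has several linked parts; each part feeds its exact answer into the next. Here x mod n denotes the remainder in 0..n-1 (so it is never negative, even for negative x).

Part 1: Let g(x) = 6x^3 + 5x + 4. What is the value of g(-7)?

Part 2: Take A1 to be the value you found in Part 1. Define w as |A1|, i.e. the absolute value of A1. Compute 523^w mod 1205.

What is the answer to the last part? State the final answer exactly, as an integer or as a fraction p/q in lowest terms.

598

Part 1: 6*(-7)^3 + 5*(-7)^1 + 4 = (-2058) + (-35) + (4) = -2089; answer -2089
Part 2: A1 = -2089; w = 2089; squarings mod 1205: 523^1=523, 523^2=1199, 523^4=36, 523^8=91, 523^16=1051, 523^32=821, 523^64=446, 523^128=91, 523^256=1051, 523^512=821, 523^1024=446, 523^2048=91; 523^2089 = 523^1 * 523^8 * 523^32 * 523^2048 = 598 (mod 1205); answer 598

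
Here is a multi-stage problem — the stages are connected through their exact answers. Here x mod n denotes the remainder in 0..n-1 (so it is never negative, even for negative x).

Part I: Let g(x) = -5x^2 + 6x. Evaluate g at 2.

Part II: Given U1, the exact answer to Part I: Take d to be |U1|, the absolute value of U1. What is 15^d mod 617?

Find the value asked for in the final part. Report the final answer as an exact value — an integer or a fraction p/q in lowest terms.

344

Part I: -5*(2)^2 + 6*(2)^1 = (-20) + (12) = -8; answer -8
Part II: U1 = -8; d = 8; squarings mod 617: 15^1=15, 15^2=225, 15^4=31, 15^8=344; 15^8 = 15^8 = 344 (mod 617); answer 344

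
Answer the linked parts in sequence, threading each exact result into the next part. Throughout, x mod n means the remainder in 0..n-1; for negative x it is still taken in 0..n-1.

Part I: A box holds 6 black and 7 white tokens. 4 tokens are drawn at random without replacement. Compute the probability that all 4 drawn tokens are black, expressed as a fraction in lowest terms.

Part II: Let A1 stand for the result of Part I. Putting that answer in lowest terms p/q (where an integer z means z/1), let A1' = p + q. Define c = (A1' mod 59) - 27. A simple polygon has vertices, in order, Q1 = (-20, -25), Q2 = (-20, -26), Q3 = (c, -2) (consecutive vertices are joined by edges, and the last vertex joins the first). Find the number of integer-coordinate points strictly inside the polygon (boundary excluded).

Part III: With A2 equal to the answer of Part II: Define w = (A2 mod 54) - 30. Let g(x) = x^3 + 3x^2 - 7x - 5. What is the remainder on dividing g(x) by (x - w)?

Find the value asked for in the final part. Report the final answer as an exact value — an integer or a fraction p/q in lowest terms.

-7796

Part I: total draws C(13,4) = 715; favorable C(6,4) = 15; P = 3/143; answer 3/143
Part II: A1 = 3/143; threaded value p + q = 146; c = 1; cross terms: (-20*-26 - -20*-25)=20, (-20*-2 - 1*-26)=66, (1*-25 - -20*-2)=-65; twice the area = |21| = 21; area = 21/2; boundary points = 1 + 3 + 1 = 5; strictly interior points = area - boundary/2 + 1 = 9; answer 9
Part III: A2 = 9; w = -21; remainder = value at the root: 1*(-21)^3 + 3*(-21)^2 - 7*(-21)^1 - 5 = (-9261) + (1323) + (147) + (-5) = -7796; answer -7796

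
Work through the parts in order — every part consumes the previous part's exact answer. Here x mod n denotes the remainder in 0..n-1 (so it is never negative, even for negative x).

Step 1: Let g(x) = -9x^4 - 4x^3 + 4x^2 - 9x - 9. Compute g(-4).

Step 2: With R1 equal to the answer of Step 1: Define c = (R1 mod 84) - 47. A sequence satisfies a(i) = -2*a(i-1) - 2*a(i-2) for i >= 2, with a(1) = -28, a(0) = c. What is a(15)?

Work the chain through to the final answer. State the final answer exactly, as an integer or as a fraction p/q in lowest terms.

512

Step 1: -9*(-4)^4 - 4*(-4)^3 + 4*(-4)^2 - 9*(-4)^1 - 9 = (-2304) + (256) + (64) + (36) + (-9) = -1957; answer -1957
Step 2: R1 = -1957; c = 12; a(2) = -2*(-28) - 2*(12) = 32; iterating: a(2)=32, a(3)=-8, a(4)=-48, a(5)=112, a(6)=-128, a(7)=32, a(8)=192, a(9)=-448, a(10)=512, a(11)=-128, a(12)=-768, a(13)=1792, a(14)=-2048, a(15)=512; answer 512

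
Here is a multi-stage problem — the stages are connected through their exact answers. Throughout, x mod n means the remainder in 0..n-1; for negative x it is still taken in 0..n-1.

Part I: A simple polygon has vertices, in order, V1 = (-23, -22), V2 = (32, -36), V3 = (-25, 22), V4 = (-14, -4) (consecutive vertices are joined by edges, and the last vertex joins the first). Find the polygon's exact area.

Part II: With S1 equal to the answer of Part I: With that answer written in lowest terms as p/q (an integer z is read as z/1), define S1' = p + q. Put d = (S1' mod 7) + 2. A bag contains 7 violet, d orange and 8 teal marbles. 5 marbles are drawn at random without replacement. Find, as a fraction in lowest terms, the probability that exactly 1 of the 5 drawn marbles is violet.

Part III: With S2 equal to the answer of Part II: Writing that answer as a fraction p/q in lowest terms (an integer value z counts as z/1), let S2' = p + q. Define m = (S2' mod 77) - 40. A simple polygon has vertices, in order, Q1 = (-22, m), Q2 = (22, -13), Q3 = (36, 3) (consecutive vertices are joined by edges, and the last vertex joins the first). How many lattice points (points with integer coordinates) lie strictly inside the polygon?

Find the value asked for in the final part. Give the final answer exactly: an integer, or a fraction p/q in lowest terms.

Part I: cross terms: (-23*-36 - 32*-22)=1532, (32*22 - -25*-36)=-196, (-25*-4 - -14*22)=408, (-14*-22 - -23*-4)=216; twice the area = |1960| = 1960; area = 980; answer 980
Part II: S1 = 980; threaded value p + q = 981; d = 3; total draws C(18,5) = 8568; favorable C(7,1)*C(11,4) = 2310; P = 55/204; answer 55/204
Part III: S2 = 55/204; threaded value p + q = 259; m = -12; cross terms: (-22*-13 - 22*-12)=550, (22*3 - 36*-13)=534, (36*-12 - -22*3)=-366; twice the area = |718| = 718; area = 359; boundary points = 1 + 2 + 1 = 4; strictly interior points = area - boundary/2 + 1 = 358; answer 358

358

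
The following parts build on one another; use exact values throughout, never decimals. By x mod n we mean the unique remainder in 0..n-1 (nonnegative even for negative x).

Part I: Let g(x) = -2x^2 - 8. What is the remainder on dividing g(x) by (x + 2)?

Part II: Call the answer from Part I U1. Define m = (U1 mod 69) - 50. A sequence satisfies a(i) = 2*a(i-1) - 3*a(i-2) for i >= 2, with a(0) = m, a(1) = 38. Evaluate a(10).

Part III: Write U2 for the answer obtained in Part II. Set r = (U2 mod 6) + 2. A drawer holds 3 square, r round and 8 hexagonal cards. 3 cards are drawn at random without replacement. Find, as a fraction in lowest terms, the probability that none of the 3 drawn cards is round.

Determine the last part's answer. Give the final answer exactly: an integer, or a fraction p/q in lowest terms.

Part I: remainder = value at the root: -2*(-2)^2 - 8 = (-8) + (-8) = -16; answer -16
Part II: U1 = -16; m = 3; a(2) = 2*(38) - 3*(3) = 67; iterating: a(2)=67, a(3)=20, a(4)=-161, a(5)=-382, a(6)=-281, a(7)=584, a(8)=2011, a(9)=2270, a(10)=-1493; answer -1493
Part III: U2 = -1493; r = 3; total draws C(14,3) = 364; favorable C(11,3) = 165; P = 165/364; answer 165/364

165/364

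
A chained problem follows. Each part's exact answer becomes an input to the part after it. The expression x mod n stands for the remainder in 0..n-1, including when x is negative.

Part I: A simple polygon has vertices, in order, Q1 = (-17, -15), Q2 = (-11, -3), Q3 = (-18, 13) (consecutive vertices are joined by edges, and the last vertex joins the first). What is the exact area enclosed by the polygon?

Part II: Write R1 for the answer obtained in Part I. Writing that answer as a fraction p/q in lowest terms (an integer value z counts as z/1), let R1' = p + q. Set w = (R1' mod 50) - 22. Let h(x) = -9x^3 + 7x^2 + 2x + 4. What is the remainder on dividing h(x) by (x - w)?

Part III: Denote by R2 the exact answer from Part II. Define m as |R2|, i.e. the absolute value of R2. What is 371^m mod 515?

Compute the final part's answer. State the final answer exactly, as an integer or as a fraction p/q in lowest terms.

136

Part I: cross terms: (-17*-3 - -11*-15)=-114, (-11*13 - -18*-3)=-197, (-18*-15 - -17*13)=491; twice the area = |180| = 180; area = 90; answer 90
Part II: R1 = 90; threaded value p + q = 91; w = 19; remainder = value at the root: -9*(19)^3 + 7*(19)^2 + 2*(19)^1 + 4 = (-61731) + (2527) + (38) + (4) = -59162; answer -59162
Part III: R2 = -59162; m = 59162; squarings mod 515: 371^1=371, 371^2=136, 371^4=471, 371^8=391, 371^16=441, 371^32=326, 371^64=186, 371^128=91, 371^256=41, 371^512=136, 371^1024=471, 371^2048=391, 371^4096=441, 371^8192=326, 371^16384=186, 371^32768=91; 371^59162 = 371^2 * 371^8 * 371^16 * 371^256 * 371^512 * 371^1024 * 371^8192 * 371^16384 * 371^32768 = 136 (mod 515); answer 136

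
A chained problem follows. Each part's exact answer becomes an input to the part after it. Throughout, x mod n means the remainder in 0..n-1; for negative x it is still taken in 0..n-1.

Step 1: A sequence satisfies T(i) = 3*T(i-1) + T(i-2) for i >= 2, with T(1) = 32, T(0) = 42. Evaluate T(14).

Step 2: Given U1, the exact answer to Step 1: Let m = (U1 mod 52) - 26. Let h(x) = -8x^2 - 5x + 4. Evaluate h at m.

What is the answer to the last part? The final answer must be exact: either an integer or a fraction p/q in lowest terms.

Step 1: T(2) = 3*(32) + 1*(42) = 138; iterating: T(2)=138, T(3)=446, T(4)=1476, T(5)=4874, T(6)=16098, T(7)=53168, T(8)=175602, T(9)=579974, T(10)=1915524, T(11)=6326546, T(12)=20895162, T(13)=69012032, T(14)=227931258; answer 227931258
Step 2: U1 = 227931258; m = -4; -8*(-4)^2 - 5*(-4)^1 + 4 = (-128) + (20) + (4) = -104; answer -104

-104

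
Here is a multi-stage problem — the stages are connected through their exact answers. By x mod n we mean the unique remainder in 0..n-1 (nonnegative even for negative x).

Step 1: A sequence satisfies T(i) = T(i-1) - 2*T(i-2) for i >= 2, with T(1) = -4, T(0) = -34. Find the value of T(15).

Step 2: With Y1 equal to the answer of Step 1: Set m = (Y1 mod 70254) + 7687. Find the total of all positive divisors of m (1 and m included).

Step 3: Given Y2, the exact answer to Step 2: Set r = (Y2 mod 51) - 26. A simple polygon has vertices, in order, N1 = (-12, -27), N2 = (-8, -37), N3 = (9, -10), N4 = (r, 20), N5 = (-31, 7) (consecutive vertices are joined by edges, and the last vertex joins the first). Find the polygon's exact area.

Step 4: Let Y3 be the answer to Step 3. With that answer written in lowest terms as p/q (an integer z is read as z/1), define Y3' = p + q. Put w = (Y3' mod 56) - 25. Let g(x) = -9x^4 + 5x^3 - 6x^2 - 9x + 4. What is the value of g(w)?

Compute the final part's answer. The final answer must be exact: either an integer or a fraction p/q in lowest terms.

-34756

Step 1: T(2) = 1*(-4) - 2*(-34) = 64; iterating: T(2)=64, T(3)=72, T(4)=-56, T(5)=-200, T(6)=-88, T(7)=312, T(8)=488, T(9)=-136, T(10)=-1112, T(11)=-840, T(12)=1384, T(13)=3064, T(14)=296, T(15)=-5832; answer -5832
Step 2: Y1 = -5832; m = 72109; 72109 is prime, so its only divisors are 1 and 72109; sigma = 1 + 72109 = 72110; answer 72110
Step 3: Y2 = 72110; r = 21; cross terms: (-12*-37 - -8*-27)=228, (-8*-10 - 9*-37)=413, (9*20 - 21*-10)=390, (21*7 - -31*20)=767, (-31*-27 - -12*7)=921; twice the area = |2719| = 2719; area = 2719/2; answer 2719/2
Step 4: Y3 = 2719/2; threaded value p + q = 2721; w = 8; -9*(8)^4 + 5*(8)^3 - 6*(8)^2 - 9*(8)^1 + 4 = (-36864) + (2560) + (-384) + (-72) + (4) = -34756; answer -34756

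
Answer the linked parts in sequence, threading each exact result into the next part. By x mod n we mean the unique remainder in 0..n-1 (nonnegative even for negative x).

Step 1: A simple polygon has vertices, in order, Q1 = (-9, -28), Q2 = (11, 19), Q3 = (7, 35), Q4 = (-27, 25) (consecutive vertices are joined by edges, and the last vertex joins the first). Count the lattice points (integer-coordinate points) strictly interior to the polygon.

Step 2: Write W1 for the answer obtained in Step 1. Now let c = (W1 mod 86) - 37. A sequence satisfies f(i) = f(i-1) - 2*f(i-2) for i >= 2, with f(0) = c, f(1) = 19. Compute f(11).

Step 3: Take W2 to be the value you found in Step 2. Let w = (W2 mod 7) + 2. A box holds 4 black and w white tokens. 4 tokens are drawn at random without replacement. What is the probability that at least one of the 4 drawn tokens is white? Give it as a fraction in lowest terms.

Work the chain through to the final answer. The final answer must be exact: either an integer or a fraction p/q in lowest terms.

209/210

Step 1: cross terms: (-9*19 - 11*-28)=137, (11*35 - 7*19)=252, (7*25 - -27*35)=1120, (-27*-28 - -9*25)=981; twice the area = |2490| = 2490; area = 1245; boundary points = 1 + 4 + 2 + 1 = 8; strictly interior points = area - boundary/2 + 1 = 1242; answer 1242
Step 2: W1 = 1242; c = 1; f(2) = 1*(19) - 2*(1) = 17; iterating: f(2)=17, f(3)=-21, f(4)=-55, f(5)=-13, f(6)=97, f(7)=123, f(8)=-71, f(9)=-317, f(10)=-175, f(11)=459; answer 459
Step 3: W2 = 459; w = 6; total draws C(10,4) = 210; complement C(4,4) = 1; favorable 210 - 1 = 209; P = 209/210; answer 209/210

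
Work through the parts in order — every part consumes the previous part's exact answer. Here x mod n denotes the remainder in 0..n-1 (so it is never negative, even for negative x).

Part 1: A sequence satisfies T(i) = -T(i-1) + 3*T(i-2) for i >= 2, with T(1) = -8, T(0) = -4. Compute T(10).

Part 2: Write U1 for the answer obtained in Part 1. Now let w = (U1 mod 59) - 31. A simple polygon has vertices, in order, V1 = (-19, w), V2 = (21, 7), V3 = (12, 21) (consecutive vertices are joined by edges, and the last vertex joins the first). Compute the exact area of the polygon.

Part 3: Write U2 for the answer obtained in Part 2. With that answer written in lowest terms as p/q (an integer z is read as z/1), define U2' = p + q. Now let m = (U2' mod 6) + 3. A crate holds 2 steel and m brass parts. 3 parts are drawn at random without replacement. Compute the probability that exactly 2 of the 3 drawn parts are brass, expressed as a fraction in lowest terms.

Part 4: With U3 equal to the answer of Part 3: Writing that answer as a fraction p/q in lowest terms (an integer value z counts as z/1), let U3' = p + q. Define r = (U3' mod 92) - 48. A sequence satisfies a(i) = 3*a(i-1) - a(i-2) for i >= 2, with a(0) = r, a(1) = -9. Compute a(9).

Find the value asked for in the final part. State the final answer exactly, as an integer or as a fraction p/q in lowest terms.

16224

Part 1: T(2) = -1*(-8) + 3*(-4) = -4; iterating: T(2)=-4, T(3)=-20, T(4)=8, T(5)=-68, T(6)=92, T(7)=-296, T(8)=572, T(9)=-1460, T(10)=3176; answer 3176
Part 2: U1 = 3176; w = 18; cross terms: (-19*7 - 21*18)=-511, (21*21 - 12*7)=357, (12*18 - -19*21)=615; twice the area = |461| = 461; area = 461/2; answer 461/2
Part 3: U2 = 461/2; threaded value p + q = 463; m = 4; total draws C(6,3) = 20; favorable C(4,2)*C(2,1) = 12; P = 3/5; answer 3/5
Part 4: U3 = 3/5; threaded value p + q = 8; r = -40; a(2) = 3*(-9) - 1*(-40) = 13; iterating: a(2)=13, a(3)=48, a(4)=131, a(5)=345, a(6)=904, a(7)=2367, a(8)=6197, a(9)=16224; answer 16224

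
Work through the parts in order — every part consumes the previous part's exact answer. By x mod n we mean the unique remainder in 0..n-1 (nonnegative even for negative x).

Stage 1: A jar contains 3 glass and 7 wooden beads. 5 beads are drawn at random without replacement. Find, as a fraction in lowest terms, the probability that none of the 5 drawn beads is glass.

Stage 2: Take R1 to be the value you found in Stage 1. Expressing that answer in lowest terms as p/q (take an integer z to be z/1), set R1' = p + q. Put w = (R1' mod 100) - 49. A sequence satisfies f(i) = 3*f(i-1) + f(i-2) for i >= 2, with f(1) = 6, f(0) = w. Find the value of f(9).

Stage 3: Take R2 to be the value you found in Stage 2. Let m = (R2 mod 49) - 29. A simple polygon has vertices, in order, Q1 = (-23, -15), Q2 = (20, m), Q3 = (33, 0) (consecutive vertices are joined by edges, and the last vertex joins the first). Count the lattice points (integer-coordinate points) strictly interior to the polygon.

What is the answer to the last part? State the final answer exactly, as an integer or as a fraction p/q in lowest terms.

686

Stage 1: total draws C(10,5) = 252; favorable C(7,5) = 21; P = 1/12; answer 1/12
Stage 2: R1 = 1/12; threaded value p + q = 13; w = -36; f(2) = 3*(6) + 1*(-36) = -18; iterating: f(2)=-18, f(3)=-48, f(4)=-162, f(5)=-534, f(6)=-1764, f(7)=-5826, f(8)=-19242, f(9)=-63552; answer -63552
Stage 3: R2 = -63552; m = -28; cross terms: (-23*-28 - 20*-15)=944, (20*0 - 33*-28)=924, (33*-15 - -23*0)=-495; twice the area = |1373| = 1373; area = 1373/2; boundary points = 1 + 1 + 1 = 3; strictly interior points = area - boundary/2 + 1 = 686; answer 686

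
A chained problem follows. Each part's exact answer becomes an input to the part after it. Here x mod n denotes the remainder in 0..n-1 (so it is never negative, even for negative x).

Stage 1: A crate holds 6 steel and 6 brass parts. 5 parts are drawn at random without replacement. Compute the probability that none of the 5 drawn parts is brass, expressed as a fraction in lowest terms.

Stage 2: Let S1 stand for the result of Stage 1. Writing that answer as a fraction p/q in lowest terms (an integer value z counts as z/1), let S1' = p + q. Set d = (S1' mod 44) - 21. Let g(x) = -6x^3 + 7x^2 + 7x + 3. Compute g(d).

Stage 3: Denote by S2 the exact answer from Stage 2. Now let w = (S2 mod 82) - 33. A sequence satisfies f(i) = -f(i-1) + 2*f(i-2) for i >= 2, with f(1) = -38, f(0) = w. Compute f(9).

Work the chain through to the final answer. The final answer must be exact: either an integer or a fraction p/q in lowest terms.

-12618

Stage 1: total draws C(12,5) = 792; favorable C(6,5) = 6; P = 1/132; answer 1/132
Stage 2: S1 = 1/132; threaded value p + q = 133; d = -20; -6*(-20)^3 + 7*(-20)^2 + 7*(-20)^1 + 3 = (48000) + (2800) + (-140) + (3) = 50663; answer 50663
Stage 3: S2 = 50663; w = 36; f(2) = -1*(-38) + 2*(36) = 110; iterating: f(2)=110, f(3)=-186, f(4)=406, f(5)=-778, f(6)=1590, f(7)=-3146, f(8)=6326, f(9)=-12618; answer -12618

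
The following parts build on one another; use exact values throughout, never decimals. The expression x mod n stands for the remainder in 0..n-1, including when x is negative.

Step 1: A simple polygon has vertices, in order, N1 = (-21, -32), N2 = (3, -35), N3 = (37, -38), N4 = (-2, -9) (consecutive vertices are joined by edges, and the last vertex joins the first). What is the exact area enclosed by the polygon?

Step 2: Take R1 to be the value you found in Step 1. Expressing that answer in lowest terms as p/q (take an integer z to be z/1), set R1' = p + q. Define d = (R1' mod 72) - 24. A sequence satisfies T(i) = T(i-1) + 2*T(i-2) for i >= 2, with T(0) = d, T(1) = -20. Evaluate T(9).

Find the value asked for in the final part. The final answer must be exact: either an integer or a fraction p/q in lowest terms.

-4100

Step 1: cross terms: (-21*-35 - 3*-32)=831, (3*-38 - 37*-35)=1181, (37*-9 - -2*-38)=-409, (-2*-32 - -21*-9)=-125; twice the area = |1478| = 1478; area = 739; answer 739
Step 2: R1 = 739; threaded value p + q = 740; d = -4; T(2) = 1*(-20) + 2*(-4) = -28; iterating: T(2)=-28, T(3)=-68, T(4)=-124, T(5)=-260, T(6)=-508, T(7)=-1028, T(8)=-2044, T(9)=-4100; answer -4100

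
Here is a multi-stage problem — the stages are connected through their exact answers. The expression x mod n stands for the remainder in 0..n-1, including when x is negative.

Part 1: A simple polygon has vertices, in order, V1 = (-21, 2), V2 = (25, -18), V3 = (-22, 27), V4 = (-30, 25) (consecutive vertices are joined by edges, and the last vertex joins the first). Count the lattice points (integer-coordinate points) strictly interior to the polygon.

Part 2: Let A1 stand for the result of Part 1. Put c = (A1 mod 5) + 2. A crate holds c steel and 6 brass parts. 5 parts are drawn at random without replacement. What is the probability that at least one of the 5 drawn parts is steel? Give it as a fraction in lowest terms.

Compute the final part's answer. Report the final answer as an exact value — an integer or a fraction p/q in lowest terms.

Part 1: cross terms: (-21*-18 - 25*2)=328, (25*27 - -22*-18)=279, (-22*25 - -30*27)=260, (-30*2 - -21*25)=465; twice the area = |1332| = 1332; area = 666; boundary points = 2 + 1 + 2 + 1 = 6; strictly interior points = area - boundary/2 + 1 = 664; answer 664
Part 2: A1 = 664; c = 6; total draws C(12,5) = 792; complement C(6,5) = 6; favorable 792 - 6 = 786; P = 131/132; answer 131/132

131/132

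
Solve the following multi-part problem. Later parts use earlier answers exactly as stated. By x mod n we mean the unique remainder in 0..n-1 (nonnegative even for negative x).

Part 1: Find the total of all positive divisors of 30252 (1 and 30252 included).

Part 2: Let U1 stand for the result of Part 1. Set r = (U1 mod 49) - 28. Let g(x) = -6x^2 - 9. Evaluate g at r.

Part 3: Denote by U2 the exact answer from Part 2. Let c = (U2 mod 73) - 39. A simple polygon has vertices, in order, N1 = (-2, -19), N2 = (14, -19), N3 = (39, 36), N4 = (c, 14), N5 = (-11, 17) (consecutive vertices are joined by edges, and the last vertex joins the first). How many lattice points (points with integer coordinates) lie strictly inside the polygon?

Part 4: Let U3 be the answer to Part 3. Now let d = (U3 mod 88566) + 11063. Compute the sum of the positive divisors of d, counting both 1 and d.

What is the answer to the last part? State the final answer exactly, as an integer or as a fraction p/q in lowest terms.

Part 1: 30252 = 2^2 * 3 * 2521; sigma = (1 + 2 + 4) * (1 + 3) * (1 + 2521) = 7 * 4 * 2522 = 70616; answer 70616
Part 2: U1 = 70616; r = -21; -6*(-21)^2 - 9 = (-2646) + (-9) = -2655; answer -2655
Part 3: U2 = -2655; c = 7; cross terms: (-2*-19 - 14*-19)=304, (14*36 - 39*-19)=1245, (39*14 - 7*36)=294, (7*17 - -11*14)=273, (-11*-19 - -2*17)=243; twice the area = |2359| = 2359; area = 2359/2; boundary points = 16 + 5 + 2 + 3 + 9 = 35; strictly interior points = area - boundary/2 + 1 = 1163; answer 1163
Part 4: U3 = 1163; d = 12226; 12226 = 2 * 6113; sigma = (1 + 2) * (1 + 6113) = 3 * 6114 = 18342; answer 18342

18342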